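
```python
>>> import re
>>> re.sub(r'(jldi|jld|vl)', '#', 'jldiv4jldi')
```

Alternation isn't longest-match — the leftmost alternative that fits at this position is chosen.
Matches: at [0:4] → 'jldi'; at [6:10] → 'jldi'.
`sub` substitutes '#' at each match site.

'#v4#'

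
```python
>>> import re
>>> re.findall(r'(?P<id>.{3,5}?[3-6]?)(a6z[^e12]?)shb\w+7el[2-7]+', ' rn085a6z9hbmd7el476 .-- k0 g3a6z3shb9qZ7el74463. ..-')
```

[(' k0 g3', 'a6z3')]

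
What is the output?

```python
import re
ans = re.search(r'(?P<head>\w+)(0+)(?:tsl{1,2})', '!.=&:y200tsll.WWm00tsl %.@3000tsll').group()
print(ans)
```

y200tsll

The match spans [5:13] → 'y200tsll'.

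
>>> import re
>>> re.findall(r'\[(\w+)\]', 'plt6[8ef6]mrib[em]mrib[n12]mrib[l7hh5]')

`findall` collects group 1 from each match (4 total).

['8ef6', 'em', 'n12', 'l7hh5']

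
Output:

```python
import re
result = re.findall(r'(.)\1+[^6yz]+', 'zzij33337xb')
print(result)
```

['z']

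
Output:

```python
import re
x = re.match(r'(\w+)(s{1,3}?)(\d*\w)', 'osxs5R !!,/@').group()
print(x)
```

`match` is anchored at position 0; if the pattern doesn't fit there, it returns None.
The match spans [0:6] → 'osxs5R'.

osxs5R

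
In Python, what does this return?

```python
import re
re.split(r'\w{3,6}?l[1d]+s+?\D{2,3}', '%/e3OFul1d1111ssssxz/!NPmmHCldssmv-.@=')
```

This matches 3 to 6 of a word character (lazy), then a literal 'l'; then one or more of one of [1d]; then one or more of the literal 's' (lazy), then 2 to 3 of a non-digit.
Splitting on the pattern gives 3 pieces.

['%/', 'xz/!', '-.@=']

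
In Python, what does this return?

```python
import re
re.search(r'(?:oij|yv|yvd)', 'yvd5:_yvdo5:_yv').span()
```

`|` is ordered: at each position the engine commits to the first alternative that works.
The match spans [0:2] → 'yv'.

(0, 2)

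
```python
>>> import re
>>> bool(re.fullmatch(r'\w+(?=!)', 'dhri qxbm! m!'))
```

False

The lookaround is zero-width — it requires the adjacent text to match without consuming it, so the asserted text isn't part of the match.
`re.fullmatch` requires the pattern to consume the entire string.
Here there's no way to consume every character, so the call returns None, and `bool(None)` is False.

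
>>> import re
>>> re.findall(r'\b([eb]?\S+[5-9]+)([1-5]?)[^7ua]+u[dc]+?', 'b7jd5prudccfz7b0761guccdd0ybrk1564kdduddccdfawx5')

Pattern: a word boundary (`\b`, zero-width); then optionally one of [eb], then one or more of a non-whitespace character, then one or more of a character in [5-9] (captured); then optionally a character in [1-5] (captured); then one or more of any character except [7ua], then the literal 'u', then one or more of one of [dc] (lazy).
Scanning left to right: at [0:39] match 'b7jd5prudccfz7b0761guccdd0ybrk1564kddud', groups = ('b7jd5prudccfz7b0761guccdd0ybrk156', '4').
With 2 capturing groups, `findall` returns a 2-tuple per match.

[('b7jd5prudccfz7b0761guccdd0ybrk156', '4')]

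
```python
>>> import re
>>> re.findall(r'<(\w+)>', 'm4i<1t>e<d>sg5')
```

Matches: at [3:7] match '<1t>', group 1 = '1t'; at [8:11] match '<d>', group 1 = 'd'.
Because there's exactly one group, `findall` drops the full match and keeps group 1 from each hit.

['1t', 'd']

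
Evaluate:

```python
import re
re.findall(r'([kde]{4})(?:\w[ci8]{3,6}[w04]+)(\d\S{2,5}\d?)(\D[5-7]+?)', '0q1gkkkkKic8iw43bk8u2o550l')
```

[('kkkk', '3bk8u2', 'o5')]

Pattern: exactly 4 of one of [kde] (captured); then a word character, then 3 to 6 of one of [ci8], then one or more of one of [w04] (non-capturing group); then a digit, then 2 to 5 of a non-whitespace character, then optionally a digit (captured); then a non-digit, then one or more of a character in [5-7] (lazy) (captured).
A non-greedy quantifier consumes as few characters as it can — just enough that the remainder of the pattern still matches from where it stops; whatever follows it matches normally.
Walking the string: at [4:23] match 'kkkkKic8iw43bk8u2o5', groups = ('kkkk', '3bk8u2', 'o5').
Multiple groups make `findall` return tuples — one 3-tuple for the one match.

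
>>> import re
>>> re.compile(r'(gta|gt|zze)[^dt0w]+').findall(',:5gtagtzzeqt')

['gta', 'zze']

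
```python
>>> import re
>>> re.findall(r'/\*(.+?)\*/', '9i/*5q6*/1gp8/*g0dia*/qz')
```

['5q6', 'g0dia']

Matches: at [2:9] match '/*5q6*/', group 1 = '5q6'; at [13:22] match '/*g0dia*/', group 1 = 'g0dia'.
`findall` collects group 1 from each match (2 total).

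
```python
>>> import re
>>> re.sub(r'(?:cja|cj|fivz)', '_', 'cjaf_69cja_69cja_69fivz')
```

'_f_69__69__69_'

Alternation isn't longest-match — the leftmost alternative that fits at this position is chosen.
Matches: at [0:3] → 'cja'; at [7:10] → 'cja'; at [13:16] → 'cja'; at [19:23] → 'fivz'.
Every occurrence is swapped for '_'.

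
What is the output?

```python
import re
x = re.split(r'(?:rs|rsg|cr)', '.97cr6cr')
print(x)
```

['.97', '6', '']

The string is cut at each match, leaving 3 pieces.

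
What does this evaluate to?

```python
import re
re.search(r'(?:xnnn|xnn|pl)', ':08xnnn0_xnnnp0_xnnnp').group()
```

'xnnn'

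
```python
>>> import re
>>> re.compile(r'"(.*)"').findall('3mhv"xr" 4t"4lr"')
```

['xr" 4t"4lr']

One capturing group, so `findall` returns just the captured substring from the one match — 1 in all.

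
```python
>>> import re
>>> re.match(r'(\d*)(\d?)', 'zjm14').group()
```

The pattern matches zero or more of a digit (captured); then optionally a digit (captured).
`match` is anchored at position 0; if the pattern doesn't fit there, it returns None.
The match spans [0:0] → ''.
Captured: group 1 = '', group 2 = ''.

''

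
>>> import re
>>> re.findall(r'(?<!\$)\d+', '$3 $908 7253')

The negative lookaround is zero-width — it rules out positions where the adjacent text would match, without consuming anything.
No capturing groups, so `findall` returns the 2 full match strings.

['08', '7253']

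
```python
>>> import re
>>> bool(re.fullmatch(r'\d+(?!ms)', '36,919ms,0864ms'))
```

`re.fullmatch` is like wrapping the pattern in `^…$` (in single-line mode).
Here the pattern can't cover the whole string, so the call returns None, and `bool(None)` is False.

False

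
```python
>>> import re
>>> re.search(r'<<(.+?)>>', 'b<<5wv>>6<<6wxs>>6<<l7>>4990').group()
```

Because the quantifier is non-greedy, it stops expanding at the earliest point where the rest of the pattern can succeed.
`re.search` tries every starting position until one works.
The match spans [1:8] → '<<5wv>>'.
Captured: group 1 = '5wv'.

'<<5wv>>'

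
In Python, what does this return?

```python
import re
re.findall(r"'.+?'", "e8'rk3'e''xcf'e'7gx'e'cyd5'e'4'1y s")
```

A `+?`/`*?`/`{m,n}?` starts at its minimum and grows only as far as needed for what follows to match.
Matches: at [2:7] → "'rk3'"; at [8:14] → "''xcf'"; at [15:20] → "'7gx'"; at [21:27] → "'cyd5'"; at [28:31] → "'4'".
Since nothing is captured, `findall` lists the 5 matched substrings directly.

["'rk3'", "''xcf'", "'7gx'", "'cyd5'", "'4'"]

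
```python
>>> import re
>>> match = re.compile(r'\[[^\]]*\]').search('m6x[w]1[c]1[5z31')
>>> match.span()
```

`re.search` scans for the first position where the pattern succeeds.
The match spans [3:6] → '[w]'.

(3, 6)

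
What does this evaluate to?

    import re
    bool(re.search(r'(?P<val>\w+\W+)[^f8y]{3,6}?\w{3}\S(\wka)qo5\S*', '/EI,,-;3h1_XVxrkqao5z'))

False

This matches one or more of a word character, then one or more of a non-word character (captured as 'val'); then 3 to 6 of any character except [f8y] (lazy), then exactly 3 of a word character, then a non-whitespace character; then a word character, then the literal 'ka' (captured); then the literal 'qo5', then zero or more of a non-whitespace character.
`re.search` tries every starting position until one works.
Here nothing in the string fits, so the call returns None, and `bool(None)` is False.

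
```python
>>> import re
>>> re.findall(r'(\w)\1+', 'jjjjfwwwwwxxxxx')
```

The backreference `\1` re-matches whatever the first group consumed, character for character.
Because there's exactly one group, `findall` drops the full match and keeps group 1 from each hit.

['j', 'w', 'x']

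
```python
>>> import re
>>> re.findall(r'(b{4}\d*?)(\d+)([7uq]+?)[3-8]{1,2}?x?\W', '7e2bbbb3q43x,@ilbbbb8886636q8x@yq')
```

Pattern: exactly 4 of a literal 'b', then zero or more of a digit (lazy) (captured); then one or more of a digit (captured); then one or more of one of [7uq] (lazy) (captured); then 1 to 2 of a character in [3-8] (lazy), then optionally the literal 'x', then a non-word character.
A non-greedy quantifier consumes as few characters as it can — just enough that the remainder of the pattern still matches from where it stops; whatever follows it matches normally.
Scanning left to right: at [3:13] match 'bbbb3q43x,', groups = ('bbbb', '3', 'q'); at [16:31] match 'bbbb8886636q8x@', groups = ('bbbb', '8886636', 'q').
`findall` packs the 3 group values into a tuple for every match.

[('bbbb', '3', 'q'), ('bbbb', '8886636', 'q')]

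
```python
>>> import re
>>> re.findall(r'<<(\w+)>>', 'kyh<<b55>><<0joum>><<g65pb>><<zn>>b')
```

['b55', '0joum', 'g65pb', 'zn']

Because there's exactly one group, `findall` drops the full match and keeps group 1 from each hit.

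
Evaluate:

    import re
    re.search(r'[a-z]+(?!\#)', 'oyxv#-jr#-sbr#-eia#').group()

The negative lookahead/lookbehind blocks any match where the forbidden context is present.
Unlike `match`, `search` isn't anchored — it looks for the pattern anywhere in the string.
The match spans [0:3] → 'oyx'.

'oyx'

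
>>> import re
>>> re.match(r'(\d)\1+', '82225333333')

After group 1 captures some text, `\1` only succeeds where that same text appears again.
With `match`, the pattern is implicitly anchored at the beginning.
Here the string doesn't start with a match, so the call returns None.

None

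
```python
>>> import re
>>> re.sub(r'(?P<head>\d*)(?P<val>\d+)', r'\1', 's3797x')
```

This matches zero or more of a digit (captured as 'head'); then one or more of a digit (captured as 'val').
The replacement refers to a captured group, so each match is rewritten using its own captured text.

's379x'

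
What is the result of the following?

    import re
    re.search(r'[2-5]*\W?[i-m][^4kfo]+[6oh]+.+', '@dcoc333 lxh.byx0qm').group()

'333 lxh.byx0qm'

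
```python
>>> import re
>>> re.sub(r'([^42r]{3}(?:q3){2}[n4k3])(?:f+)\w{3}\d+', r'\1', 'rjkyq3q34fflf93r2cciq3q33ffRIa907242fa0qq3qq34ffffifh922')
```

The replacement refers to a captured group, so each match is rewritten using its own captured text.

'rjkyq3q34r2cciq3q33fa0qq3qq34ffffifh922'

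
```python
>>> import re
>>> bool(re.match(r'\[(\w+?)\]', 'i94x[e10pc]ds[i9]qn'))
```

False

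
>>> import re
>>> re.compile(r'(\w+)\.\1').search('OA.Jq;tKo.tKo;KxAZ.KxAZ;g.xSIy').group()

After group 1 captures some text, `\1` only succeeds where that same text appears again.
The match spans [6:13] → 'tKo.tKo'.

'tKo.tKo'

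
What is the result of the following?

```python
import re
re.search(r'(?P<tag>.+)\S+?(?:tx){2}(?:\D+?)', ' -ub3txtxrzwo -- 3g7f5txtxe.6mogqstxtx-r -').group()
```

' -ub3txtxrzwo -- 3g7f5txtxe.6mogqstxtx-'

The match spans [0:39] → ' -ub3txtxrzwo -- 3g7f5txtxe.6mogqstxtx-'.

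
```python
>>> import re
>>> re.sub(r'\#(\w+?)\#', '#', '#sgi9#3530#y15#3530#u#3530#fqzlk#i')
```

'#3530#3530#3530#i'

`sub` substitutes '#' at each match site.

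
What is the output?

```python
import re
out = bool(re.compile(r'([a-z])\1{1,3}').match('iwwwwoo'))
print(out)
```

False

After group 1 captures some text, `\1` only succeeds where that same text appears again.
`match` is anchored at position 0; if the pattern doesn't fit there, it returns None.
Here position 0 doesn't satisfy it, so the call returns None, and `bool(None)` is False.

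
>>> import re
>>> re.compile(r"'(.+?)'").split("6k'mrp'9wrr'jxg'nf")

With the lazy modifier that quantifier settles for the fewest repetitions that let the rest of the pattern succeed (the atoms after it are unaffected and can still be greedy).
Matches to split on: at [2:7] → "'mrp'"; at [11:16] → "'jxg'".
`re.split` interleaves the captured-group text with the surrounding fragments.

['6k', 'mrp', '9wrr', 'jxg', 'nf']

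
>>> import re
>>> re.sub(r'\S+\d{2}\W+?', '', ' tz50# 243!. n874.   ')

'  .    '

The pattern matches one or more of a non-whitespace character, then exactly 2 of a digit; then one or more of a non-word character (lazy).
The `?` after the quantifier makes it lazy — it takes as little as possible before letting the rest of the pattern try.
Matches: at [1:6] → 'tz50#'; at [7:11] → '243!'; at [13:18] → 'n874.'.
Each match is replaced by ''.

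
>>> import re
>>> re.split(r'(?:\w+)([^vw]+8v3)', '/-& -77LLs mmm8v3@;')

The pattern matches one or more of a word character (non-capturing group); then one or more of any character except [vw], then the literal '8v3' (captured).
Matches to split on: at [5:17] → '77LLs mmm8v3'.
`re.split` interleaves the captured-group text with the surrounding fragments.

['/-& -', ' mmm8v3', '@;']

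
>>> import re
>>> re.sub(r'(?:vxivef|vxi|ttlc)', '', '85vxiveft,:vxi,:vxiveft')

Alternation isn't longest-match — the leftmost alternative that fits at this position is chosen.
Matches: at [2:8] → 'vxivef'; at [11:14] → 'vxi'; at [16:22] → 'vxivef'.
Each match is replaced by ''.

'85t,:,:t'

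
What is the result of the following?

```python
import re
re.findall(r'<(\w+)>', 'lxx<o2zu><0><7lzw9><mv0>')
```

['o2zu', '0', '7lzw9', 'mv0']

Scanning left to right: at [3:9] match '<o2zu>', group 1 = 'o2zu'; at [9:12] match '<0>', group 1 = '0'; at [12:19] match '<7lzw9>', group 1 = '7lzw9'; at [19:24] match '<mv0>', group 1 = 'mv0'.
`findall` collects group 1 from each match (4 total).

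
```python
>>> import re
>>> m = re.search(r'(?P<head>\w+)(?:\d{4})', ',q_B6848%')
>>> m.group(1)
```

The match spans [1:8] → 'q_B6848'.
Captured: group 1 = 'q_B'.

'q_B'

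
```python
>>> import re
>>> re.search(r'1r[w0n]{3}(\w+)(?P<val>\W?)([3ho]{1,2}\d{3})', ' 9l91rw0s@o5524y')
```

None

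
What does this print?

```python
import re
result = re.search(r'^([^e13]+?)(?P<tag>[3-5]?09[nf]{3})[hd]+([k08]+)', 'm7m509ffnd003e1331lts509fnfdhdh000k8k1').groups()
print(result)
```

This matches anchored at the start of the string; then one or more of any character except [e13] (lazy) (captured); then optionally a character in [3-5], then the literal '09', then exactly 3 of one of [nf] (captured as 'tag'); then one or more of one of [hd]; then one or more of one of [k08] (captured).
`search` walks the string left to right and returns the first match it finds.
The match spans [0:12] → 'm7m509ffnd00'.
Captured: group 1 = 'm7m', group 2 = '509ffn', group 3 = '00'.

('m7m', '509ffn', '00')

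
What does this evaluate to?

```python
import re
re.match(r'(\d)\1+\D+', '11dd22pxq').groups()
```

`\1` is not a pattern — it's the concrete string captured by group 1, re-applied verbatim.
`re.match` only tries the pattern at the start of the string.
The match spans [0:4] → '11dd'.
Captured: group 1 = '1'.

('1',)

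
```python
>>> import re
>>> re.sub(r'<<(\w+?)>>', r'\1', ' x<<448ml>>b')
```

`\1` in the replacement pulls in group 1's text for each match.

' x448mlb'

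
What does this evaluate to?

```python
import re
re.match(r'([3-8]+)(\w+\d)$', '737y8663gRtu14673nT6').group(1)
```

'737'

The pattern matches one or more of a character in [3-8] (captured); then one or more of a word character, then a digit (captured); then anchored at the end.
With `match`, the pattern is implicitly anchored at the beginning.
The match spans [0:20] → '737y8663gRtu14673nT6'.
Captured: group 1 = '737', group 2 = 'y8663gRtu14673nT6'.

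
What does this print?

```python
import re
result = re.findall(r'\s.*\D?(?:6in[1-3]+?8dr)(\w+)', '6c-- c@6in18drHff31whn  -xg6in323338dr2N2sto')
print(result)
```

['2N2sto']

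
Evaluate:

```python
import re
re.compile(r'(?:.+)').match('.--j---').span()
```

(0, 7)

With `match`, the pattern is implicitly anchored at the beginning.
The match spans [0:7] → '.--j---'.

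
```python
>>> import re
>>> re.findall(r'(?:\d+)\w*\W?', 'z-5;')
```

['5;']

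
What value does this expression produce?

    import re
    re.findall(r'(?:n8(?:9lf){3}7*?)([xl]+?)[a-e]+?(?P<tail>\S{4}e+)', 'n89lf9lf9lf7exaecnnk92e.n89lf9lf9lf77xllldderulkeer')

[('xlll', 'rulkee')]

Pattern: the literal 'n8', then the literal '9lf' repeated 3 times, then zero or more of the literal '7' (lazy) (non-capturing group); then one or more of one of [xl] (lazy) (captured); then one or more of a character in [a-e] (lazy); then exactly 4 of a non-whitespace character, then one or more of a literal 'e' (captured as 'tail').
Matches: at [24:50] match 'n89lf9lf9lf77xllldderulkee', groups = ('xlll', 'rulkee').
With 2 capturing groups, `findall` returns a 2-tuple per match.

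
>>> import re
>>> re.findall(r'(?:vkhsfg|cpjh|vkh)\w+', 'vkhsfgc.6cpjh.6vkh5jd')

['vkhsfgc', 'vkh5jd']

Walking the string: at [0:7] → 'vkhsfgc'; at [15:21] → 'vkh5jd'.
`findall` yields the raw match text (2 of them) because the pattern has no groups.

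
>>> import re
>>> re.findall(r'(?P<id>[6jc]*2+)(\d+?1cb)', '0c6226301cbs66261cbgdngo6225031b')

[('c622', '6301cb'), ('662', '61cb')]

The pattern matches zero or more of one of [6jc], then one or more of the literal '2' (captured as 'id'); then one or more of a digit (lazy), then the literal '1cb' (captured).
Scanning left to right: at [1:11] match 'c6226301cb', groups = ('c622', '6301cb'); at [12:19] match '66261cb', groups = ('662', '61cb').
2 groups means each result is a tuple of 2 captured strings — 2 here.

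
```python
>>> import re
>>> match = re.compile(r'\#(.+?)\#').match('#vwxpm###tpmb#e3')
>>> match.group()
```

'#vwxpm#'

`re.match` only tries the pattern at the start of the string.
The match spans [0:7] → '#vwxpm#'.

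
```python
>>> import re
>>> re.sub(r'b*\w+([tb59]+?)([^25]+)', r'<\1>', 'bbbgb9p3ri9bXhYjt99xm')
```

'<9>'

`\1` in the replacement pulls in group 1's text for each match.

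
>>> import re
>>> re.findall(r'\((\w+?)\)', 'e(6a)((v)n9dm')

Walking the string: at [1:5] match '(6a)', group 1 = '6a'; at [6:9] match '(v)', group 1 = 'v'.
One capturing group, so `findall` returns just the captured substring from each match — 2 in all.

['6a', 'v']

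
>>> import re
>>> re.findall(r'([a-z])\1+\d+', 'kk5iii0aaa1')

['k', 'i', 'a']

`\1` has to match the exact text group 1 already captured.
Scanning left to right: at [0:3] match 'kk5', group 1 = 'k'; at [3:7] match 'iii0', group 1 = 'i'; at [7:11] match 'aaa1', group 1 = 'a'.
With a single group, `findall` returns only what that group captured — 3 items.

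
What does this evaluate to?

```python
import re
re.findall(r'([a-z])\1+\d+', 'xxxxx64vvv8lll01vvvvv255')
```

['x', 'v', 'l', 'v']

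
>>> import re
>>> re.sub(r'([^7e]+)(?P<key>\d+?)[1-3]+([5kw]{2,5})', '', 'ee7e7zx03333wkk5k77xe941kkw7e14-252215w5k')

'ee7e777xe7e'

Pattern: one or more of any character except [7e] (captured); then one or more of a digit (lazy) (captured as 'key'); then one or more of a character in [1-3]; then 2 to 5 of one of [5kw] (captured).
Matches: at [5:17] → 'zx03333wkk5k'; at [21:27] → '941kkw'; at [29:41] → '14-252215w5k'.
Every occurrence is swapped for ''.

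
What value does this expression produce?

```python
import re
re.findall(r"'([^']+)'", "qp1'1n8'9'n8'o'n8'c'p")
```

Matches: at [3:8] match "'1n8'", group 1 = '1n8'; at [9:13] match "'n8'", group 1 = 'n8'; at [14:18] match "'n8'", group 1 = 'n8'.
One capturing group, so `findall` returns just the captured substring from each match — 3 in all.

['1n8', 'n8', 'n8']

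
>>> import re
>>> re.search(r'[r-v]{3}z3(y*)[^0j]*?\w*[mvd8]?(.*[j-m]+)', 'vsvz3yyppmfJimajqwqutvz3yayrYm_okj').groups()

The match spans [0:34] → 'vsvz3yyppmfJimajqwqutvz3yayrYm_okj'.
Captured: group 1 = 'yy', group 2 = 'j'.

('yy', 'j')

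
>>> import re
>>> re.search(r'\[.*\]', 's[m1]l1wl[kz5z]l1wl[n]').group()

'[m1]l1wl[kz5z]l1wl[n]'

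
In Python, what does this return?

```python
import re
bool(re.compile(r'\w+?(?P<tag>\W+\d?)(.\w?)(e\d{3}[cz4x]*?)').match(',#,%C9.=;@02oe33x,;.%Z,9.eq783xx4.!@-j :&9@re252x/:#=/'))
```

`re.match` won't scan ahead — the pattern has to work from the very first character.
Here position 0 doesn't satisfy it, so the call returns None, and `bool(None)` is False.

False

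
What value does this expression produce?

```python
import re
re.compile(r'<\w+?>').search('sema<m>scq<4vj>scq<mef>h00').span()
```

(4, 7)

The match spans [4:7] → '<m>'.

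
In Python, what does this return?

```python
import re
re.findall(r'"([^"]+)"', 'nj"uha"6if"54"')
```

['uha', '54']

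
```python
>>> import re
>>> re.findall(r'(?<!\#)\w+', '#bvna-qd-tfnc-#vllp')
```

['vna', 'qd', 'tfnc', 'llp']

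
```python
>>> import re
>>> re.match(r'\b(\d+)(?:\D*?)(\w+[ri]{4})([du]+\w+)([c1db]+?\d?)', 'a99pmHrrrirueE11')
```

None

Pattern: a word boundary (`\b`, zero-width); then one or more of a digit (captured); then zero or more of a non-digit (lazy) (non-capturing group); then one or more of a word character, then exactly 4 of one of [ri] (captured); then one or more of one of [du], then one or more of a word character (captured); then one or more of one of [c1db] (lazy), then optionally a digit (captured).
`re.match` only tries the pattern at the start of the string.
Here position 0 doesn't satisfy it, so the call returns None.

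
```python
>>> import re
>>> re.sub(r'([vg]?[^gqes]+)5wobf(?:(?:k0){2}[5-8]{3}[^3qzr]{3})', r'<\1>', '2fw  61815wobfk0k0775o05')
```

'<2fw  6181>'

The pattern matches optionally one of [vg], then one or more of any character except [gqes] (captured); then the literal '5wo', then the literal 'bf'; then the literal 'k0' repeated 2 times, then exactly 3 of a character in [5-8], then exactly 3 of any character except [3qzr] (non-capturing group).
Matches: at [0:24] → '2fw  61815wobfk0k0775o05'.
The replacement refers to a captured group, so each match is rewritten using its own captured text.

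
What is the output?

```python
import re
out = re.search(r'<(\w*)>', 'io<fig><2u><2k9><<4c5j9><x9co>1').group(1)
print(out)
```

`re.search` scans for the first position where the pattern succeeds.
The match spans [2:7] → '<fig>'.
Captured: group 1 = 'fig'.

fig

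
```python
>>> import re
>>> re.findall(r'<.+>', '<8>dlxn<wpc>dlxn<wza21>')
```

Scanning left to right: at [0:23] → '<8>dlxn<wpc>dlxn<wza21>'.
No capturing groups, so `findall` returns the 1 full match string.

['<8>dlxn<wpc>dlxn<wza21>']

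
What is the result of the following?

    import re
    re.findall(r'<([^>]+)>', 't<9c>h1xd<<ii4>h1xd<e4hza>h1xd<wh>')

Matches: at [1:5] match '<9c>', group 1 = '9c'; at [9:15] match '<<ii4>', group 1 = '<ii4'; at [19:26] match '<e4hza>', group 1 = 'e4hza'; at [30:34] match '<wh>', group 1 = 'wh'.
Because there's exactly one group, `findall` drops the full match and keeps group 1 from each hit.

['9c', '<ii4', 'e4hza', 'wh']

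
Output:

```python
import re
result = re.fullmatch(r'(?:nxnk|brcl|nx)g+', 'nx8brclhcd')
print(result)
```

None

`re.fullmatch` requires the pattern to consume the entire string.
Here the pattern can't cover the whole string, so the call returns None.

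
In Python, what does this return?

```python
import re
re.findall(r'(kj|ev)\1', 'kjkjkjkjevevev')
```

`\1` is not a pattern — it's the concrete string captured by group 1, re-applied verbatim.
One capturing group, so `findall` returns just the captured substring from each match — 3 in all.

['kj', 'kj', 'ev']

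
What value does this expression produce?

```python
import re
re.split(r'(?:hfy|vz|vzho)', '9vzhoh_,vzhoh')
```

['9', 'hoh_,', 'hoh']

Alternation isn't longest-match — the leftmost alternative that fits at this position is chosen.
Matches to split on: at [1:3] → 'vz'; at [8:10] → 'vz'.
The string is cut at each match, leaving 3 pieces.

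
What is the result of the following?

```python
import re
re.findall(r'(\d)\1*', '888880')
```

After group 1 captures some text, `\1` only succeeds where that same text appears again.
Walking the string: at [0:5] match '88888', group 1 = '8'; at [5:6] match '0', group 1 = '0'.
With a single group, `findall` returns only what that group captured — 2 items.

['8', '0']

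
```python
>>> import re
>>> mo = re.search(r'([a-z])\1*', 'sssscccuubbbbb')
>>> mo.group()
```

`\1` has to match the exact text group 1 already captured.
Unlike `match`, `search` isn't anchored — it looks for the pattern anywhere in the string.
The match spans [0:4] → 'ssss'.
Captured: group 1 = 's'.

'ssss'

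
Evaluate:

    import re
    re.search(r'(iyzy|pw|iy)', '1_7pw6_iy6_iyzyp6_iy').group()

'pw'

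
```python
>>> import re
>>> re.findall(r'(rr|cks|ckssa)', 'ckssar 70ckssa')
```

['cks', 'cks']

The regex engine tests alternatives in the order written; an earlier branch that matches wins even if a later one would match more.
Scanning left to right: at [0:3] match 'cks', group 1 = 'cks'; at [9:12] match 'cks', group 1 = 'cks'.
`findall` collects group 1 from each match (2 total).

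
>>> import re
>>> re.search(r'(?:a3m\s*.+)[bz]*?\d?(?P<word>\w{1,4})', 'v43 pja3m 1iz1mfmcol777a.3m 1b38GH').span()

(6, 34)

Pattern: the literal 'a3m', then zero or more of whitespace, then one or more of any character (non-capturing group); then zero or more of one of [bz] (lazy), then optionally a digit; then 1 to 4 of a word character (captured as 'word').
`re.search` tries every starting position until one works.
The match spans [6:34] → 'a3m 1iz1mfmcol777a.3m 1b38GH'.
Captured: group 1 = 'H'.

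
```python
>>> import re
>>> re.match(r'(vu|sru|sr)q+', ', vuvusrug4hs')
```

`re.match` only tries the pattern at the start of the string.
Here the string doesn't start with a match, so the call returns None.

None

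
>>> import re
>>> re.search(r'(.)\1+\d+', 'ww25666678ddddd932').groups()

A backreference is literal: `\1` must see the identical characters the first group matched.
`re.search` tries every starting position until one works.
The match spans [0:10] → 'ww25666678'.
Captured: group 1 = 'w'.

('w',)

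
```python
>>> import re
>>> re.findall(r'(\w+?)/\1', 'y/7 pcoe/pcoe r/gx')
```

`\1` has to match the exact text group 1 already captured.
Walking the string: at [4:13] match 'pcoe/pcoe', group 1 = 'pcoe'.
`findall` collects group 1 from the one match (1 total).

['pcoe']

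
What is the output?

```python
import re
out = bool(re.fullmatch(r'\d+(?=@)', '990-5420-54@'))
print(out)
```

`re.fullmatch` requires the pattern to consume the entire string.
Here the string isn't matched end-to-end, so the call returns None, and `bool(None)` is False.

False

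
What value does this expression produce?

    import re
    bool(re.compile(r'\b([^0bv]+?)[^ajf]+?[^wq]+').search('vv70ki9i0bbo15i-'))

This matches a word boundary (`\b`, zero-width); then one or more of any character except [0bv] (lazy) (captured); then one or more of any character except [ajf] (lazy), then one or more of any character except [wq].
Here no position works, so the call returns None, and `bool(None)` is False.

False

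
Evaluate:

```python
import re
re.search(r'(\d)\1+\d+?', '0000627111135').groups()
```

('0',)

The backreference `\1` re-matches whatever the first group consumed, character for character.
`re.search` tries every starting position until one works.
The match spans [0:5] → '00006'.
Captured: group 1 = '0'.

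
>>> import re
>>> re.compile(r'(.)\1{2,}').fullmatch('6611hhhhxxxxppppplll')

None

`re.fullmatch` is like wrapping the pattern in `^…$` (in single-line mode).
Here the pattern can't cover the whole string, so the call returns None.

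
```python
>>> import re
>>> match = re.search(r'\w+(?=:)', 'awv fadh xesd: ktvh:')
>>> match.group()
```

The `(?=…)`/`(?<=…)` assertion just peeks at neighbouring text; it doesn't advance the match position.
Unlike `match`, `search` isn't anchored — it looks for the pattern anywhere in the string.
The match spans [9:13] → 'xesd'.

'xesd'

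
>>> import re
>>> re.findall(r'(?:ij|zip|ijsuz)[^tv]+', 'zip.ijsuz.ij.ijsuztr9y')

['zip.ijsuz.ij.ijsuz']

Since nothing is captured, `findall` lists the 1 matched substring directly.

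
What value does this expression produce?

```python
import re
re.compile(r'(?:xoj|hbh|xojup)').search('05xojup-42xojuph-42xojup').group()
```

'xoj'

`|` is ordered: at each position the engine commits to the first alternative that works.
Unlike `match`, `search` isn't anchored — it looks for the pattern anywhere in the string.
The match spans [2:5] → 'xoj'.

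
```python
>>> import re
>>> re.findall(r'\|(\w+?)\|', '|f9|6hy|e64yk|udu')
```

['f9', 'e64yk']

Walking the string: at [0:4] match '|f9|', group 1 = 'f9'; at [7:14] match '|e64yk|', group 1 = 'e64yk'.
Because there's exactly one group, `findall` drops the full match and keeps group 1 from each hit.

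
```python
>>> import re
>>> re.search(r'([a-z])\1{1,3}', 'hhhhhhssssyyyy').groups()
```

('h',)

The match spans [0:4] → 'hhhh'.
Captured: group 1 = 'h'.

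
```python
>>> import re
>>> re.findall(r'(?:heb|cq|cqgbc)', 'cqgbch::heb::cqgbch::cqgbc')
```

['cq', 'heb', 'cq', 'cq']

`|` is ordered: at each position the engine commits to the first alternative that works.
`findall` yields the raw match text (4 of them) because the pattern has no groups.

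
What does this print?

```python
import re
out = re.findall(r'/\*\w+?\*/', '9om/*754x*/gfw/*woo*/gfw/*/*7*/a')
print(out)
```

['/*754x*/', '/*woo*/', '/*7*/']

Since nothing is captured, `findall` lists the 3 matched substrings directly.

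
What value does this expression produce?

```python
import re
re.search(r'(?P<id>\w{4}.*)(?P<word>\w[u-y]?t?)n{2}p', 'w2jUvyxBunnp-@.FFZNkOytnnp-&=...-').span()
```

(0, 26)

The pattern matches exactly 4 of a word character, then zero or more of any character (captured as 'id'); then a word character, then optionally a character in [u-y], then optionally a literal 't' (captured as 'word'); then exactly 2 of a literal 'n', then a literal 'p'.
The match spans [0:26] → 'w2jUvyxBunnp-@.FFZNkOytnnp'.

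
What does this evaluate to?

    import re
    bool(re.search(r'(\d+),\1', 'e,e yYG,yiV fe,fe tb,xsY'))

False

`\1` is not a pattern — it's the concrete string captured by group 1, re-applied verbatim.
Here the pattern never matches, so the call returns None, and `bool(None)` is False.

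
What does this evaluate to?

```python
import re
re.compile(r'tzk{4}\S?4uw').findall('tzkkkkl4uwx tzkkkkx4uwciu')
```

This matches the literal 'tz', then exactly 4 of the literal 'k'; then optionally a non-whitespace character, then the literal '4uw'.
`findall` yields the raw match text (2 of them) because the pattern has no groups.

['tzkkkkl4uw', 'tzkkkkx4uw']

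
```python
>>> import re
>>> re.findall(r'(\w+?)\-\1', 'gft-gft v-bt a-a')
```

['gft', 'a']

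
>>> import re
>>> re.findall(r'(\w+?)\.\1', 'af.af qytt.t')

['af', 't']

`\1` has to match the exact text group 1 already captured.
Walking the string: at [0:5] match 'af.af', group 1 = 'af'; at [9:12] match 't.t', group 1 = 't'.
With a single group, `findall` returns only what that group captured — 2 items.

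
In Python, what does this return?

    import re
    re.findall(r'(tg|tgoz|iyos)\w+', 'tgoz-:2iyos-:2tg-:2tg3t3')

['tg', 'tg']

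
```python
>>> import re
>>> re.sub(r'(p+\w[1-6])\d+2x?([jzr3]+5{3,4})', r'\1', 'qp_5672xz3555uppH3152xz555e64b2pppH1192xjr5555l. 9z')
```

'qp_5uppH3e64b2pppH1l. 9z'

The pattern matches one or more of the literal 'p', then a word character, then a character in [1-6] (captured); then one or more of a digit, then the literal '2', then optionally a literal 'x'; then one or more of one of [jzr3], then 3 to 4 of the literal '5' (captured).
Matches: at [1:13] → 'p_5672xz3555'; at [14:26] → 'ppH3152xz555'; at [31:46] → 'pppH1192xjr5555'.
The replacement refers to a captured group, so each match is rewritten using its own captured text.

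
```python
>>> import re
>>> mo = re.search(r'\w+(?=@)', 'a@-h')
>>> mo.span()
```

(0, 1)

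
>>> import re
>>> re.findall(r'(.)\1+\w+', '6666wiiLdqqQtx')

['6']

A backreference is literal: `\1` must see the identical characters the first group matched.
`findall` collects group 1 from the one match (1 total).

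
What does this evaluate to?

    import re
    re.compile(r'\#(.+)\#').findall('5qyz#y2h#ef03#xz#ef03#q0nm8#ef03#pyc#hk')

`findall` collects group 1 from the one match (1 total).

['y2h#ef03#xz#ef03#q0nm8#ef03#pyc']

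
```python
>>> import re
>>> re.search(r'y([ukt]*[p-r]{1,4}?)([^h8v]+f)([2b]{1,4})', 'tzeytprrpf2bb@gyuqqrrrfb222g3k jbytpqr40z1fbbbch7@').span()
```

The match spans [3:46] → 'ytprrpf2bb@gyuqqrrrfb222g3k jbytpqr40z1fbbb'.

(3, 46)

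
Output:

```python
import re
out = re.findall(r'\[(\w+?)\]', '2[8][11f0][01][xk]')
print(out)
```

Scanning left to right: at [1:4] match '[8]', group 1 = '8'; at [4:10] match '[11f0]', group 1 = '11f0'; at [10:14] match '[01]', group 1 = '01'; at [14:18] match '[xk]', group 1 = 'xk'.
One capturing group, so `findall` returns just the captured substring from each match — 4 in all.

['8', '11f0', '01', 'xk']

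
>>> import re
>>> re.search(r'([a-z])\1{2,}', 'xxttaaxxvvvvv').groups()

('v',)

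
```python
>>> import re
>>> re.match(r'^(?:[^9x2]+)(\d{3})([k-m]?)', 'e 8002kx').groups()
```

('002', 'k')

The pattern matches anchored at the start of the string; then one or more of any character except [9x2] (non-capturing group); then exactly 3 of a digit (captured); then optionally a character in [k-m] (captured).
`re.match` won't scan ahead — the pattern has to work from the very first character.
The match spans [0:7] → 'e 8002k'.
Captured: group 1 = '002', group 2 = 'k'.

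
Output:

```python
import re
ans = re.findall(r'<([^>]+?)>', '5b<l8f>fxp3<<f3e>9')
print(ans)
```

['l8f', '<f3e']

Walking the string: at [2:7] match '<l8f>', group 1 = 'l8f'; at [11:17] match '<<f3e>', group 1 = '<f3e'.
`findall` collects group 1 from each match (2 total).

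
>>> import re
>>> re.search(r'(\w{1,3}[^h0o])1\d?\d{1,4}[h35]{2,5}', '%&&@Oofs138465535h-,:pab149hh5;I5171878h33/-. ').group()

'Oofs138465535h'

This matches 1 to 3 of a word character, then any character except [h0o] (captured); then the literal '1', then optionally a digit; then 1 to 4 of a digit, then 2 to 5 of one of [h35].
`re.search` tries every starting position until one works.
The match spans [4:18] → 'Oofs138465535h'.
Captured: group 1 = 'Oofs'.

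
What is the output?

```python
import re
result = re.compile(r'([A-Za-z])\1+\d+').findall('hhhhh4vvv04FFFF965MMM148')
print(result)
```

['h', 'v', 'F', 'M']

After group 1 captures some text, `\1` only succeeds where that same text appears again.
One capturing group, so `findall` returns just the captured substring from each match — 4 in all.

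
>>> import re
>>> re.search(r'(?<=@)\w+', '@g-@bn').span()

(1, 2)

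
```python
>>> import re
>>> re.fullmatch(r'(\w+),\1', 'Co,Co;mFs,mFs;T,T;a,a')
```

None

`fullmatch` succeeds only if the pattern covers the string from start to end.
Here the pattern can't cover the whole string, so the call returns None.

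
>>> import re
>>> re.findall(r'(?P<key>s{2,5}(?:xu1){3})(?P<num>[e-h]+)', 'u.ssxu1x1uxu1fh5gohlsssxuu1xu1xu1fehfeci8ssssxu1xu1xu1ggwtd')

This matches 2 to 5 of the literal 's', then the literal 'xu1' repeated 3 times (captured as 'key'); then one or more of a character in [e-h] (captured as 'num').
Matches: at [41:56] match 'ssssxu1xu1xu1gg', groups = ('ssssxu1xu1xu1', 'gg').
`findall` packs the 2 group values into a tuple for every match.

[('ssssxu1xu1xu1', 'gg')]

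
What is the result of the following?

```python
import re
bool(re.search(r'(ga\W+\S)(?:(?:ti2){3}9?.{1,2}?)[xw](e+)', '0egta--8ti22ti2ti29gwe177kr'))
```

False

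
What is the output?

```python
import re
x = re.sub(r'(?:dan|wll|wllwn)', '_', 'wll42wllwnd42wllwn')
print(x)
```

_42_wnd42_wn

Alternation isn't longest-match — the leftmost alternative that fits at this position is chosen.
Every occurrence is swapped for '_'.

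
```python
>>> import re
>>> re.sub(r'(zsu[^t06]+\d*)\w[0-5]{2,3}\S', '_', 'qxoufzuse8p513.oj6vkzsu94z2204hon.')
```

'qxoufzuse8p513.oj6vk_on.'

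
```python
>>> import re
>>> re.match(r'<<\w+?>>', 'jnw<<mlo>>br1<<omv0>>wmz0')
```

With `match`, the pattern is implicitly anchored at the beginning.
Here position 0 doesn't satisfy it, so the call returns None.

None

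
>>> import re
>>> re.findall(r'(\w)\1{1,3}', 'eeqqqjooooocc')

A backreference is literal: `\1` must see the identical characters the first group matched.
Matches: at [0:2] match 'ee', group 1 = 'e'; at [2:5] match 'qqq', group 1 = 'q'; at [6:10] match 'oooo', group 1 = 'o'; at [11:13] match 'cc', group 1 = 'c'.
`findall` collects group 1 from each match (4 total).

['e', 'q', 'o', 'c']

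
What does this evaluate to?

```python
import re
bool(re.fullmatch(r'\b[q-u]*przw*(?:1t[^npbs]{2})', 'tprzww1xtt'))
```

False

The pattern matches a word boundary (`\b`, zero-width); then zero or more of a character in [q-u], then the literal 'prz', then zero or more of a literal 'w'; then the literal '1t', then exactly 2 of any character except [npbs] (non-capturing group).
`re.fullmatch` requires the pattern to consume the entire string.
Here the string isn't matched end-to-end, so the call returns None, and `bool(None)` is False.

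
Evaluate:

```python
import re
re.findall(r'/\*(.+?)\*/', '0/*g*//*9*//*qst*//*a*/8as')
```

['g', '9', 'qst', 'a']

Walking the string: at [1:6] match '/*g*/', group 1 = 'g'; at [6:11] match '/*9*/', group 1 = '9'; at [11:18] match '/*qst*/', group 1 = 'qst'; at [18:23] match '/*a*/', group 1 = 'a'.
`findall` collects group 1 from each match (4 total).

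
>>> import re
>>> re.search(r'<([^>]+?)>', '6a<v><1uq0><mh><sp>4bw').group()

'<v>'

The match spans [2:5] → '<v>'.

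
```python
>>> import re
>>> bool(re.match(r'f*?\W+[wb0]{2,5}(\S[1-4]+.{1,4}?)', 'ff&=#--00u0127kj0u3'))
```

False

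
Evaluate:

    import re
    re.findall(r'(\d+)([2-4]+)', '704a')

Pattern: one or more of a digit (captured); then one or more of a character in [2-4] (captured).
Walking the string: at [0:3] match '704', groups = ('70', '4').
`findall` packs the 2 group values into a tuple for every match.

[('70', '4')]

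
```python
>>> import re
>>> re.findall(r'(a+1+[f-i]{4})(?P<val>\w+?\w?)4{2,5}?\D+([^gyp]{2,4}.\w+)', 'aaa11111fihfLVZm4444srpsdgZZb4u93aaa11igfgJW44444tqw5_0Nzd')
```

[('aaa11111fihf', 'LVZm', '4u93aaa11igfgJW44444tqw5_0Nzd')]

This matches one or more of the literal 'a', then one or more of the literal '1', then exactly 4 of a character in [f-i] (captured); then one or more of a word character (lazy), then optionally a word character (captured as 'val'); then 2 to 5 of a literal '4' (lazy); then one or more of a non-digit; then 2 to 4 of any character except [gyp], then any character, then one or more of a word character (captured).
A `+?`/`*?`/`{m,n}?` starts at its minimum and grows only as far as needed for what follows to match.
Scanning left to right: at [0:58] match 'aaa11111fihfLVZm4444srpsdgZZb4u93aaa11igfgJW44444tqw5_0Nzd', groups = ('aaa11111fihf', 'LVZm', '4u93aaa11igfgJW44444tqw5_0Nzd').
With 3 capturing groups, `findall` returns a 3-tuple per match.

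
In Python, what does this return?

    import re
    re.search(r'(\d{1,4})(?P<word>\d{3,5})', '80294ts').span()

(0, 5)

Pattern: 1 to 4 of a digit (captured); then 3 to 5 of a digit (captured as 'word').
`re.search` scans for the first position where the pattern succeeds.
The match spans [0:5] → '80294'.
Captured: group 1 = '80', group 2 = '294'.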